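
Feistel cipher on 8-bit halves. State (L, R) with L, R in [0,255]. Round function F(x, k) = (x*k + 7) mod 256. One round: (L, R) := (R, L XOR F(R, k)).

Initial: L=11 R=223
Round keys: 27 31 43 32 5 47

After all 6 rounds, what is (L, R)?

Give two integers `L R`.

Round 1 (k=27): L=223 R=135
Round 2 (k=31): L=135 R=191
Round 3 (k=43): L=191 R=155
Round 4 (k=32): L=155 R=216
Round 5 (k=5): L=216 R=164
Round 6 (k=47): L=164 R=251

Answer: 164 251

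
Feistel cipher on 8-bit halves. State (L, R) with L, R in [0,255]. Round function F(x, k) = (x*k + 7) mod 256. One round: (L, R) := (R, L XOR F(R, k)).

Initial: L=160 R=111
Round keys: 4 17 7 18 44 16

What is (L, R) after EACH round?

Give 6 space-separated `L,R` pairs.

Round 1 (k=4): L=111 R=99
Round 2 (k=17): L=99 R=245
Round 3 (k=7): L=245 R=217
Round 4 (k=18): L=217 R=188
Round 5 (k=44): L=188 R=142
Round 6 (k=16): L=142 R=91

Answer: 111,99 99,245 245,217 217,188 188,142 142,91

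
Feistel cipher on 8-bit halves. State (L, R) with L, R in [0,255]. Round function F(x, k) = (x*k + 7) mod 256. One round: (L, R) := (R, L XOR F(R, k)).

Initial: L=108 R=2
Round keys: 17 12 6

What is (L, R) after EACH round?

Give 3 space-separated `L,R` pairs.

Round 1 (k=17): L=2 R=69
Round 2 (k=12): L=69 R=65
Round 3 (k=6): L=65 R=200

Answer: 2,69 69,65 65,200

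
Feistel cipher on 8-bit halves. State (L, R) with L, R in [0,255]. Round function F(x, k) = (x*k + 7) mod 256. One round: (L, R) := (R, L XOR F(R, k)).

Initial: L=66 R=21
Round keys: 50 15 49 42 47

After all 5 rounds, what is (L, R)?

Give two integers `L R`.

Answer: 180 136

Derivation:
Round 1 (k=50): L=21 R=99
Round 2 (k=15): L=99 R=193
Round 3 (k=49): L=193 R=155
Round 4 (k=42): L=155 R=180
Round 5 (k=47): L=180 R=136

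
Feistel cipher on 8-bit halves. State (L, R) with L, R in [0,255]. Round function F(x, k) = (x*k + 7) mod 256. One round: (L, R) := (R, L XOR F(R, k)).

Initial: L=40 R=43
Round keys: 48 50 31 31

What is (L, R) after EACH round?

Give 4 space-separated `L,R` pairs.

Answer: 43,63 63,126 126,118 118,47

Derivation:
Round 1 (k=48): L=43 R=63
Round 2 (k=50): L=63 R=126
Round 3 (k=31): L=126 R=118
Round 4 (k=31): L=118 R=47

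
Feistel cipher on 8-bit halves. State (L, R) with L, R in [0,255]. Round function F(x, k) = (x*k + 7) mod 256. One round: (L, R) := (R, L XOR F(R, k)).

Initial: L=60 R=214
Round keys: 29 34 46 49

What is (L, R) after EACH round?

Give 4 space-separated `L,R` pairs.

Answer: 214,121 121,207 207,64 64,136

Derivation:
Round 1 (k=29): L=214 R=121
Round 2 (k=34): L=121 R=207
Round 3 (k=46): L=207 R=64
Round 4 (k=49): L=64 R=136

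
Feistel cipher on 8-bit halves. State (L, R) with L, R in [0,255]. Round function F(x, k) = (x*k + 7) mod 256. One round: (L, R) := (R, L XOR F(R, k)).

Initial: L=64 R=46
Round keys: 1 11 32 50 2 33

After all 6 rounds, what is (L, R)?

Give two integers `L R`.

Round 1 (k=1): L=46 R=117
Round 2 (k=11): L=117 R=32
Round 3 (k=32): L=32 R=114
Round 4 (k=50): L=114 R=107
Round 5 (k=2): L=107 R=175
Round 6 (k=33): L=175 R=253

Answer: 175 253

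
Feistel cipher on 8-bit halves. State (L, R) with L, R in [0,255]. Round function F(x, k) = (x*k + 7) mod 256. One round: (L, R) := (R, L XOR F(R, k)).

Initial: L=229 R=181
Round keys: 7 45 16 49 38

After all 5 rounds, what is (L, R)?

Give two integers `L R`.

Round 1 (k=7): L=181 R=31
Round 2 (k=45): L=31 R=207
Round 3 (k=16): L=207 R=232
Round 4 (k=49): L=232 R=160
Round 5 (k=38): L=160 R=47

Answer: 160 47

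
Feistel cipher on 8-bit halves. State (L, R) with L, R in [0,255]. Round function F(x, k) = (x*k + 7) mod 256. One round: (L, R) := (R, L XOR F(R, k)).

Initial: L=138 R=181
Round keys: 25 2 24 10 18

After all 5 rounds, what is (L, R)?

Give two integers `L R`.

Answer: 151 140

Derivation:
Round 1 (k=25): L=181 R=62
Round 2 (k=2): L=62 R=54
Round 3 (k=24): L=54 R=41
Round 4 (k=10): L=41 R=151
Round 5 (k=18): L=151 R=140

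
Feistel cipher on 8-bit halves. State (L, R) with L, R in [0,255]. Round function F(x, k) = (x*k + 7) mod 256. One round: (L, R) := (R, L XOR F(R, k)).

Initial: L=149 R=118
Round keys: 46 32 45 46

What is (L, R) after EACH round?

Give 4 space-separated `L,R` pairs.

Answer: 118,174 174,177 177,138 138,98

Derivation:
Round 1 (k=46): L=118 R=174
Round 2 (k=32): L=174 R=177
Round 3 (k=45): L=177 R=138
Round 4 (k=46): L=138 R=98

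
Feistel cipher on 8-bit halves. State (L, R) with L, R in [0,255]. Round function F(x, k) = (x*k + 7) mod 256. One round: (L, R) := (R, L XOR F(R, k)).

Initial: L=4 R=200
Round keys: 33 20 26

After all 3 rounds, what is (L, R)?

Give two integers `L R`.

Answer: 43 174

Derivation:
Round 1 (k=33): L=200 R=203
Round 2 (k=20): L=203 R=43
Round 3 (k=26): L=43 R=174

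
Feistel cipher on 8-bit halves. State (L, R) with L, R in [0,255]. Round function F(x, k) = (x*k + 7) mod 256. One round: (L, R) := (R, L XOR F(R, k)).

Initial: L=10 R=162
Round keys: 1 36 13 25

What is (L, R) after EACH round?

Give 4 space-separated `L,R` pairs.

Round 1 (k=1): L=162 R=163
Round 2 (k=36): L=163 R=81
Round 3 (k=13): L=81 R=135
Round 4 (k=25): L=135 R=103

Answer: 162,163 163,81 81,135 135,103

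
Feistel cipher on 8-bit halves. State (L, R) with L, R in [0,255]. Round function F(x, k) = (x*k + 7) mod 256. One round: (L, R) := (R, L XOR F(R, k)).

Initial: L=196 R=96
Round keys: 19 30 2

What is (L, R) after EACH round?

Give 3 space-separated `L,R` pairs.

Answer: 96,227 227,193 193,106

Derivation:
Round 1 (k=19): L=96 R=227
Round 2 (k=30): L=227 R=193
Round 3 (k=2): L=193 R=106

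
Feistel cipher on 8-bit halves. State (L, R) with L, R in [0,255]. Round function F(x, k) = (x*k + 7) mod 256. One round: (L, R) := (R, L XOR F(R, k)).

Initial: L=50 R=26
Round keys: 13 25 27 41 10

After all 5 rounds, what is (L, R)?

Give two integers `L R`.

Round 1 (k=13): L=26 R=107
Round 2 (k=25): L=107 R=96
Round 3 (k=27): L=96 R=76
Round 4 (k=41): L=76 R=83
Round 5 (k=10): L=83 R=9

Answer: 83 9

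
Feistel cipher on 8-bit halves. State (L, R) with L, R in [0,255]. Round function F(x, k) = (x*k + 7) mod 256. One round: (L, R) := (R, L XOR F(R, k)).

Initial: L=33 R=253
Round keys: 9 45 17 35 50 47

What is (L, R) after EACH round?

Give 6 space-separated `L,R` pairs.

Answer: 253,205 205,237 237,9 9,175 175,60 60,164

Derivation:
Round 1 (k=9): L=253 R=205
Round 2 (k=45): L=205 R=237
Round 3 (k=17): L=237 R=9
Round 4 (k=35): L=9 R=175
Round 5 (k=50): L=175 R=60
Round 6 (k=47): L=60 R=164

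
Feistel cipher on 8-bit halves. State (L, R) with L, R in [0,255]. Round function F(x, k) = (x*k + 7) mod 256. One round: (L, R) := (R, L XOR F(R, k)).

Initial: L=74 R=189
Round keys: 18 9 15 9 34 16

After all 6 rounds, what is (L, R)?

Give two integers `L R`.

Answer: 106 106

Derivation:
Round 1 (k=18): L=189 R=27
Round 2 (k=9): L=27 R=71
Round 3 (k=15): L=71 R=43
Round 4 (k=9): L=43 R=205
Round 5 (k=34): L=205 R=106
Round 6 (k=16): L=106 R=106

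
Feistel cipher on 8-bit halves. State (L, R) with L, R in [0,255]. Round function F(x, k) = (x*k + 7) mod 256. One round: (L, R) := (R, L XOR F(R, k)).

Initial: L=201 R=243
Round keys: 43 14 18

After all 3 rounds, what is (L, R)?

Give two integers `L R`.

Round 1 (k=43): L=243 R=17
Round 2 (k=14): L=17 R=6
Round 3 (k=18): L=6 R=98

Answer: 6 98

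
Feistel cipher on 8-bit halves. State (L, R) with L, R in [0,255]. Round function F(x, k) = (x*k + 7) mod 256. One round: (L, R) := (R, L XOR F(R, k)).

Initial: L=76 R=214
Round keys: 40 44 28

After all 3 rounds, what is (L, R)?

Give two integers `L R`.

Answer: 253 136

Derivation:
Round 1 (k=40): L=214 R=59
Round 2 (k=44): L=59 R=253
Round 3 (k=28): L=253 R=136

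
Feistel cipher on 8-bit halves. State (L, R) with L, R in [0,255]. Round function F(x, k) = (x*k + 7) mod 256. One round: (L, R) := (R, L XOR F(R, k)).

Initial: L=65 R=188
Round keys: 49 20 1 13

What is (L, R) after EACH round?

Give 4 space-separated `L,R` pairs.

Round 1 (k=49): L=188 R=66
Round 2 (k=20): L=66 R=147
Round 3 (k=1): L=147 R=216
Round 4 (k=13): L=216 R=108

Answer: 188,66 66,147 147,216 216,108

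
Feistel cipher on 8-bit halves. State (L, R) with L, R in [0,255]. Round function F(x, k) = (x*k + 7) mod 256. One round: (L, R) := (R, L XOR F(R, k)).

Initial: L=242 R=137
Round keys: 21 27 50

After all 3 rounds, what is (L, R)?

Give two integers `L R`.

Answer: 176 209

Derivation:
Round 1 (k=21): L=137 R=182
Round 2 (k=27): L=182 R=176
Round 3 (k=50): L=176 R=209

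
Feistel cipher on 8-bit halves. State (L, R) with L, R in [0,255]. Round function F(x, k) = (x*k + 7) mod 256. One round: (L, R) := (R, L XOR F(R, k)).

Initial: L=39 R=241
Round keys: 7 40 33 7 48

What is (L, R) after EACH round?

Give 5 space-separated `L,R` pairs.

Answer: 241,185 185,30 30,92 92,149 149,171

Derivation:
Round 1 (k=7): L=241 R=185
Round 2 (k=40): L=185 R=30
Round 3 (k=33): L=30 R=92
Round 4 (k=7): L=92 R=149
Round 5 (k=48): L=149 R=171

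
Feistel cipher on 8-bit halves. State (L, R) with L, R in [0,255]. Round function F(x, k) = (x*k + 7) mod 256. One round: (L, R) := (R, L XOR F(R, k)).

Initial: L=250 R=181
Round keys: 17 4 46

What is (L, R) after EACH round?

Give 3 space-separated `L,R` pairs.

Answer: 181,246 246,106 106,229

Derivation:
Round 1 (k=17): L=181 R=246
Round 2 (k=4): L=246 R=106
Round 3 (k=46): L=106 R=229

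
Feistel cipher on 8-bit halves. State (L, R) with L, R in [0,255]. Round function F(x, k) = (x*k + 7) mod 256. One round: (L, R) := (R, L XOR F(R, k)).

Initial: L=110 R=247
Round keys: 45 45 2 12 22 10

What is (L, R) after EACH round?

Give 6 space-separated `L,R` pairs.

Answer: 247,28 28,4 4,19 19,239 239,130 130,244

Derivation:
Round 1 (k=45): L=247 R=28
Round 2 (k=45): L=28 R=4
Round 3 (k=2): L=4 R=19
Round 4 (k=12): L=19 R=239
Round 5 (k=22): L=239 R=130
Round 6 (k=10): L=130 R=244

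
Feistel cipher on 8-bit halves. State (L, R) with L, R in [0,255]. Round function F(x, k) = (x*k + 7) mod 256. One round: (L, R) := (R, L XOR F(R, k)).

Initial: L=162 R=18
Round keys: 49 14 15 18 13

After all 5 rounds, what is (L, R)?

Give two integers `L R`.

Answer: 230 74

Derivation:
Round 1 (k=49): L=18 R=219
Round 2 (k=14): L=219 R=19
Round 3 (k=15): L=19 R=255
Round 4 (k=18): L=255 R=230
Round 5 (k=13): L=230 R=74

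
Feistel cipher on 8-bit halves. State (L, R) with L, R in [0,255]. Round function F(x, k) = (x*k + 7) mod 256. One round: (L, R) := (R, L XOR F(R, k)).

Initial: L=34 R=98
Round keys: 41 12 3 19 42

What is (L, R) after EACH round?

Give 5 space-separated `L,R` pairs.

Round 1 (k=41): L=98 R=155
Round 2 (k=12): L=155 R=41
Round 3 (k=3): L=41 R=25
Round 4 (k=19): L=25 R=203
Round 5 (k=42): L=203 R=76

Answer: 98,155 155,41 41,25 25,203 203,76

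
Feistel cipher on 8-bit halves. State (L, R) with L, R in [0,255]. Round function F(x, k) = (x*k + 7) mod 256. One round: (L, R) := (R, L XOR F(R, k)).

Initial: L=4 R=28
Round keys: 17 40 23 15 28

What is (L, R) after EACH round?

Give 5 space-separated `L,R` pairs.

Answer: 28,231 231,3 3,171 171,15 15,0

Derivation:
Round 1 (k=17): L=28 R=231
Round 2 (k=40): L=231 R=3
Round 3 (k=23): L=3 R=171
Round 4 (k=15): L=171 R=15
Round 5 (k=28): L=15 R=0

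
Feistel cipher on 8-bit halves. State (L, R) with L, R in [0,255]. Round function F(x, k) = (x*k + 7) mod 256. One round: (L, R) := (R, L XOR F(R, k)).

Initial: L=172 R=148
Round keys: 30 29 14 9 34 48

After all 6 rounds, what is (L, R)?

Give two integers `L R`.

Round 1 (k=30): L=148 R=243
Round 2 (k=29): L=243 R=26
Round 3 (k=14): L=26 R=128
Round 4 (k=9): L=128 R=157
Round 5 (k=34): L=157 R=97
Round 6 (k=48): L=97 R=170

Answer: 97 170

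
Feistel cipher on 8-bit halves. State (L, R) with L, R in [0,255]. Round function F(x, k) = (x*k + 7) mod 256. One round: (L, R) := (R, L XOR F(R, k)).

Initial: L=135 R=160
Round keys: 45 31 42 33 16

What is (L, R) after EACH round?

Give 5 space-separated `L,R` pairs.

Round 1 (k=45): L=160 R=160
Round 2 (k=31): L=160 R=199
Round 3 (k=42): L=199 R=13
Round 4 (k=33): L=13 R=115
Round 5 (k=16): L=115 R=58

Answer: 160,160 160,199 199,13 13,115 115,58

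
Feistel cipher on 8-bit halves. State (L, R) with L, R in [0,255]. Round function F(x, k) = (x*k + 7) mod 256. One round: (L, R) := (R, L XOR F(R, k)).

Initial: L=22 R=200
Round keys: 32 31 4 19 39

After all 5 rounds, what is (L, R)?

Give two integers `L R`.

Answer: 239 30

Derivation:
Round 1 (k=32): L=200 R=17
Round 2 (k=31): L=17 R=222
Round 3 (k=4): L=222 R=110
Round 4 (k=19): L=110 R=239
Round 5 (k=39): L=239 R=30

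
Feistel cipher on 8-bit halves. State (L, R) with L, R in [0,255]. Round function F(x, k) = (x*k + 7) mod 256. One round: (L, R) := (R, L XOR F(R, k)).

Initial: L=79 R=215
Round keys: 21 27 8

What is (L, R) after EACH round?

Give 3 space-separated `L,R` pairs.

Round 1 (k=21): L=215 R=229
Round 2 (k=27): L=229 R=249
Round 3 (k=8): L=249 R=42

Answer: 215,229 229,249 249,42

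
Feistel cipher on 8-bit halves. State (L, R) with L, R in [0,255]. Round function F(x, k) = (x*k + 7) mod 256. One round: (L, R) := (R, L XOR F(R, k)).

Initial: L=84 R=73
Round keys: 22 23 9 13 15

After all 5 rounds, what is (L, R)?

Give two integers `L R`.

Round 1 (k=22): L=73 R=25
Round 2 (k=23): L=25 R=15
Round 3 (k=9): L=15 R=151
Round 4 (k=13): L=151 R=189
Round 5 (k=15): L=189 R=141

Answer: 189 141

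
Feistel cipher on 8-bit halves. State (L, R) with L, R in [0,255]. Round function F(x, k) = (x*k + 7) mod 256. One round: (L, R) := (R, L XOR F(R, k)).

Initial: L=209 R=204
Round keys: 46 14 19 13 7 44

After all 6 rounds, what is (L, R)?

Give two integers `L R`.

Answer: 243 157

Derivation:
Round 1 (k=46): L=204 R=126
Round 2 (k=14): L=126 R=39
Round 3 (k=19): L=39 R=146
Round 4 (k=13): L=146 R=86
Round 5 (k=7): L=86 R=243
Round 6 (k=44): L=243 R=157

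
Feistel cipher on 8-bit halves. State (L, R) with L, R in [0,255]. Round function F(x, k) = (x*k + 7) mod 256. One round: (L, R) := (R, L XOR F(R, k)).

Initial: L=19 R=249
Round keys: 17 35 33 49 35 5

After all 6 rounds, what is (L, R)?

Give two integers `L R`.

Round 1 (k=17): L=249 R=131
Round 2 (k=35): L=131 R=9
Round 3 (k=33): L=9 R=179
Round 4 (k=49): L=179 R=67
Round 5 (k=35): L=67 R=131
Round 6 (k=5): L=131 R=213

Answer: 131 213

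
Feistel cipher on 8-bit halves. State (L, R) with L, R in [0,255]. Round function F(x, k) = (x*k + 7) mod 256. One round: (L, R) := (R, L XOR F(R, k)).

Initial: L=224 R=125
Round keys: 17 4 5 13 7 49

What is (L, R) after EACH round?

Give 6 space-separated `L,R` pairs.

Answer: 125,180 180,170 170,237 237,186 186,240 240,77

Derivation:
Round 1 (k=17): L=125 R=180
Round 2 (k=4): L=180 R=170
Round 3 (k=5): L=170 R=237
Round 4 (k=13): L=237 R=186
Round 5 (k=7): L=186 R=240
Round 6 (k=49): L=240 R=77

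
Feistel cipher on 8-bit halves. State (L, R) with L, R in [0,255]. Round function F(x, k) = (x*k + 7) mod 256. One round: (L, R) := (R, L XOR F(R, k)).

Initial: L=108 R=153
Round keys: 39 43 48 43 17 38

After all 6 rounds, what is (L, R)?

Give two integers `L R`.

Round 1 (k=39): L=153 R=58
Round 2 (k=43): L=58 R=92
Round 3 (k=48): L=92 R=125
Round 4 (k=43): L=125 R=90
Round 5 (k=17): L=90 R=124
Round 6 (k=38): L=124 R=53

Answer: 124 53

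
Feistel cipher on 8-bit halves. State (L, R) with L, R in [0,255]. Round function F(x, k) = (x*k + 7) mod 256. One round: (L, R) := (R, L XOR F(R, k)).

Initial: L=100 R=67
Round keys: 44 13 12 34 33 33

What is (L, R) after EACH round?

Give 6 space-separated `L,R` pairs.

Round 1 (k=44): L=67 R=239
Round 2 (k=13): L=239 R=105
Round 3 (k=12): L=105 R=28
Round 4 (k=34): L=28 R=214
Round 5 (k=33): L=214 R=129
Round 6 (k=33): L=129 R=126

Answer: 67,239 239,105 105,28 28,214 214,129 129,126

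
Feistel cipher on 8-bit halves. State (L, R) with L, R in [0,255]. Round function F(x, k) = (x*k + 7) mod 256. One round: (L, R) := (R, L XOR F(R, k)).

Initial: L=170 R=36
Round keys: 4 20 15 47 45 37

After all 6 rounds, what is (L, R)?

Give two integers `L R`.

Round 1 (k=4): L=36 R=61
Round 2 (k=20): L=61 R=239
Round 3 (k=15): L=239 R=53
Round 4 (k=47): L=53 R=45
Round 5 (k=45): L=45 R=197
Round 6 (k=37): L=197 R=173

Answer: 197 173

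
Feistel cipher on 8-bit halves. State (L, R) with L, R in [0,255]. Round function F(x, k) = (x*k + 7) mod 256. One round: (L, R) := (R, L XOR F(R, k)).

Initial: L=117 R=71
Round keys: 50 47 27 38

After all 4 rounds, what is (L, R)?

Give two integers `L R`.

Round 1 (k=50): L=71 R=144
Round 2 (k=47): L=144 R=48
Round 3 (k=27): L=48 R=135
Round 4 (k=38): L=135 R=33

Answer: 135 33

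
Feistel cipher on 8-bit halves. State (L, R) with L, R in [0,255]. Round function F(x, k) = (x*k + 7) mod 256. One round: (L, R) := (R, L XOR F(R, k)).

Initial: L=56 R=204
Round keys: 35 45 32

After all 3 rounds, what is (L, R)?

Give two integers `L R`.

Answer: 210 148

Derivation:
Round 1 (k=35): L=204 R=211
Round 2 (k=45): L=211 R=210
Round 3 (k=32): L=210 R=148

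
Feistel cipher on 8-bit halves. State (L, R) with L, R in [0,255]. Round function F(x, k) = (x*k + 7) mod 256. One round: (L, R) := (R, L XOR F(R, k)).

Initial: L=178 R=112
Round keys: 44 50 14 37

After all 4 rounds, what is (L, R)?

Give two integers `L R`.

Answer: 0 150

Derivation:
Round 1 (k=44): L=112 R=245
Round 2 (k=50): L=245 R=145
Round 3 (k=14): L=145 R=0
Round 4 (k=37): L=0 R=150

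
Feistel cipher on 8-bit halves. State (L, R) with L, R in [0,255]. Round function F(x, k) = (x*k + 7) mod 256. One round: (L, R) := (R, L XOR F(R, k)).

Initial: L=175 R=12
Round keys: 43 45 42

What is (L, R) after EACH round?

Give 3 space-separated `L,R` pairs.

Answer: 12,164 164,215 215,233

Derivation:
Round 1 (k=43): L=12 R=164
Round 2 (k=45): L=164 R=215
Round 3 (k=42): L=215 R=233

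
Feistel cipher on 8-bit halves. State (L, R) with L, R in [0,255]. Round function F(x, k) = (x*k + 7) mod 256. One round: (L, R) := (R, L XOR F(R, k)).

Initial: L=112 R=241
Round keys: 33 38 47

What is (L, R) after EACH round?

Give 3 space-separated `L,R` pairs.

Round 1 (k=33): L=241 R=104
Round 2 (k=38): L=104 R=134
Round 3 (k=47): L=134 R=201

Answer: 241,104 104,134 134,201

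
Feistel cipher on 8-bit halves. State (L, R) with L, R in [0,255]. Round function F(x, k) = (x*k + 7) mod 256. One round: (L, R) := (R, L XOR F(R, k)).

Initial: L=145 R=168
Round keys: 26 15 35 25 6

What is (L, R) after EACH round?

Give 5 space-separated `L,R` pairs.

Round 1 (k=26): L=168 R=134
Round 2 (k=15): L=134 R=73
Round 3 (k=35): L=73 R=132
Round 4 (k=25): L=132 R=162
Round 5 (k=6): L=162 R=87

Answer: 168,134 134,73 73,132 132,162 162,87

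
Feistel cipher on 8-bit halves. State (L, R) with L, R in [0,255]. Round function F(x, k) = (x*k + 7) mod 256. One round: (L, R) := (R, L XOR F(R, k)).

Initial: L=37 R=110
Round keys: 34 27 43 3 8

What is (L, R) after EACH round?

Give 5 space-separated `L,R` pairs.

Answer: 110,134 134,71 71,114 114,26 26,165

Derivation:
Round 1 (k=34): L=110 R=134
Round 2 (k=27): L=134 R=71
Round 3 (k=43): L=71 R=114
Round 4 (k=3): L=114 R=26
Round 5 (k=8): L=26 R=165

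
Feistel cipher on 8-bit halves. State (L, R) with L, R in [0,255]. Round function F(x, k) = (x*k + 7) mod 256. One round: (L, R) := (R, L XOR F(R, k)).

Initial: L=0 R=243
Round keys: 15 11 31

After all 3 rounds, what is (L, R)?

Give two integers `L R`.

Answer: 0 67

Derivation:
Round 1 (k=15): L=243 R=68
Round 2 (k=11): L=68 R=0
Round 3 (k=31): L=0 R=67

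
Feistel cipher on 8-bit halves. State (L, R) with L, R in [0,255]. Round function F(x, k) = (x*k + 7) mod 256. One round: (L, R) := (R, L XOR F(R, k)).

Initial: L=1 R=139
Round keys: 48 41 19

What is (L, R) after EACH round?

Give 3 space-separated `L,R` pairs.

Round 1 (k=48): L=139 R=22
Round 2 (k=41): L=22 R=6
Round 3 (k=19): L=6 R=111

Answer: 139,22 22,6 6,111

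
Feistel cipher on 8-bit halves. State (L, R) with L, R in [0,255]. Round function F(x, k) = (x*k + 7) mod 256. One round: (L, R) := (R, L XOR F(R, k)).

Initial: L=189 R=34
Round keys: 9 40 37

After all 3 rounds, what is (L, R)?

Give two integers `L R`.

Answer: 133 196

Derivation:
Round 1 (k=9): L=34 R=132
Round 2 (k=40): L=132 R=133
Round 3 (k=37): L=133 R=196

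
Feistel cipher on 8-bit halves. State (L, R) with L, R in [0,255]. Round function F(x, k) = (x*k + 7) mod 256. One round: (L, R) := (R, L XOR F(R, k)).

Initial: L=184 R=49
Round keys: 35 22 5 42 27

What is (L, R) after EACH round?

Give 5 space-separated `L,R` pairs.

Answer: 49,2 2,2 2,19 19,39 39,55

Derivation:
Round 1 (k=35): L=49 R=2
Round 2 (k=22): L=2 R=2
Round 3 (k=5): L=2 R=19
Round 4 (k=42): L=19 R=39
Round 5 (k=27): L=39 R=55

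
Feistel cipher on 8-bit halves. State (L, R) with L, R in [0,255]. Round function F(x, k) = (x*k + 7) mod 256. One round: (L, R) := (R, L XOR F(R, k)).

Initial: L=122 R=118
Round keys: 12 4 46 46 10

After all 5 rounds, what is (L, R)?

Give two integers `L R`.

Answer: 26 227

Derivation:
Round 1 (k=12): L=118 R=245
Round 2 (k=4): L=245 R=173
Round 3 (k=46): L=173 R=232
Round 4 (k=46): L=232 R=26
Round 5 (k=10): L=26 R=227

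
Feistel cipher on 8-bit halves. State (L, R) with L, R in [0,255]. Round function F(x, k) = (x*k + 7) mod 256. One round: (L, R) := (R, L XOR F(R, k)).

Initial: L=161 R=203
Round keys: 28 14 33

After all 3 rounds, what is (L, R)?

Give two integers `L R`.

Round 1 (k=28): L=203 R=154
Round 2 (k=14): L=154 R=184
Round 3 (k=33): L=184 R=37

Answer: 184 37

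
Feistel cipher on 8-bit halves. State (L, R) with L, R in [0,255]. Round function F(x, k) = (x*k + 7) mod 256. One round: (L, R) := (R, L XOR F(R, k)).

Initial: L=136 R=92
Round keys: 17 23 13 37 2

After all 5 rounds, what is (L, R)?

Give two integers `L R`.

Round 1 (k=17): L=92 R=171
Round 2 (k=23): L=171 R=56
Round 3 (k=13): L=56 R=116
Round 4 (k=37): L=116 R=243
Round 5 (k=2): L=243 R=153

Answer: 243 153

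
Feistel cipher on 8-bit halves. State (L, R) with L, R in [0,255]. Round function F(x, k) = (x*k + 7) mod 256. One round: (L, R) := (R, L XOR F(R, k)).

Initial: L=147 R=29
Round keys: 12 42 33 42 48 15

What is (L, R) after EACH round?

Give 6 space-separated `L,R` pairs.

Round 1 (k=12): L=29 R=240
Round 2 (k=42): L=240 R=122
Round 3 (k=33): L=122 R=49
Round 4 (k=42): L=49 R=107
Round 5 (k=48): L=107 R=38
Round 6 (k=15): L=38 R=42

Answer: 29,240 240,122 122,49 49,107 107,38 38,42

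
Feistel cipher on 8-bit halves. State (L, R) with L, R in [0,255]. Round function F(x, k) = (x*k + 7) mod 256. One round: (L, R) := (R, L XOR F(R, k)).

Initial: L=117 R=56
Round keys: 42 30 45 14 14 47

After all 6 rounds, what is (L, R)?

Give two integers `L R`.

Answer: 91 56

Derivation:
Round 1 (k=42): L=56 R=66
Round 2 (k=30): L=66 R=251
Round 3 (k=45): L=251 R=100
Round 4 (k=14): L=100 R=132
Round 5 (k=14): L=132 R=91
Round 6 (k=47): L=91 R=56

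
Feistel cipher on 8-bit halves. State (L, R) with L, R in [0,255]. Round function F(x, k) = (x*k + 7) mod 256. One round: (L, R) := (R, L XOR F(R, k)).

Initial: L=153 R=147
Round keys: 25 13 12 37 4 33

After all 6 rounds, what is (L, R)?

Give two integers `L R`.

Round 1 (k=25): L=147 R=251
Round 2 (k=13): L=251 R=85
Round 3 (k=12): L=85 R=248
Round 4 (k=37): L=248 R=138
Round 5 (k=4): L=138 R=215
Round 6 (k=33): L=215 R=52

Answer: 215 52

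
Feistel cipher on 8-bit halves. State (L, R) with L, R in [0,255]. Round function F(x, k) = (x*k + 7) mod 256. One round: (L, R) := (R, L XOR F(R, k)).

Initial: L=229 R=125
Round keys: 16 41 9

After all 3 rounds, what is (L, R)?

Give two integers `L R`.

Round 1 (k=16): L=125 R=50
Round 2 (k=41): L=50 R=116
Round 3 (k=9): L=116 R=41

Answer: 116 41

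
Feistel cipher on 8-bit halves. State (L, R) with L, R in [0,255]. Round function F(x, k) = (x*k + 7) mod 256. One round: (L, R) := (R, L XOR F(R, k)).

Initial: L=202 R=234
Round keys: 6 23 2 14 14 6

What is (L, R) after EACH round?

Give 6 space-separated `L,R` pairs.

Round 1 (k=6): L=234 R=73
Round 2 (k=23): L=73 R=124
Round 3 (k=2): L=124 R=182
Round 4 (k=14): L=182 R=135
Round 5 (k=14): L=135 R=223
Round 6 (k=6): L=223 R=198

Answer: 234,73 73,124 124,182 182,135 135,223 223,198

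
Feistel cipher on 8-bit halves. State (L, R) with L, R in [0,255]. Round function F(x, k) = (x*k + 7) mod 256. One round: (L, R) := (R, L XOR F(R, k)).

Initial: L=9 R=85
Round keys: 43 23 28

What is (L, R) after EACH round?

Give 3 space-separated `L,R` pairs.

Answer: 85,71 71,61 61,244

Derivation:
Round 1 (k=43): L=85 R=71
Round 2 (k=23): L=71 R=61
Round 3 (k=28): L=61 R=244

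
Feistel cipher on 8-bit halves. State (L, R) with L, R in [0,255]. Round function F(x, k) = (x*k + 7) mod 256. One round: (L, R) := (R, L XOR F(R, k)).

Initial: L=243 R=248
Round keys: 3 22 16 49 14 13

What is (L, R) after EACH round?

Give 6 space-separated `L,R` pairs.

Round 1 (k=3): L=248 R=28
Round 2 (k=22): L=28 R=151
Round 3 (k=16): L=151 R=107
Round 4 (k=49): L=107 R=21
Round 5 (k=14): L=21 R=70
Round 6 (k=13): L=70 R=128

Answer: 248,28 28,151 151,107 107,21 21,70 70,128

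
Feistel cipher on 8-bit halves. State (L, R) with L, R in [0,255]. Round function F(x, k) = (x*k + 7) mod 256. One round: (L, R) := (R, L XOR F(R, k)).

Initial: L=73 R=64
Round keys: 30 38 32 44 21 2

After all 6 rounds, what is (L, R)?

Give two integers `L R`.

Answer: 198 91

Derivation:
Round 1 (k=30): L=64 R=206
Round 2 (k=38): L=206 R=219
Round 3 (k=32): L=219 R=169
Round 4 (k=44): L=169 R=200
Round 5 (k=21): L=200 R=198
Round 6 (k=2): L=198 R=91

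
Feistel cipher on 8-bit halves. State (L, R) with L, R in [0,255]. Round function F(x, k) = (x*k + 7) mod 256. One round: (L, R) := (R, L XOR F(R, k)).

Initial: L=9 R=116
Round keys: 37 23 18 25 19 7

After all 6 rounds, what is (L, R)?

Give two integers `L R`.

Answer: 35 151

Derivation:
Round 1 (k=37): L=116 R=194
Round 2 (k=23): L=194 R=1
Round 3 (k=18): L=1 R=219
Round 4 (k=25): L=219 R=107
Round 5 (k=19): L=107 R=35
Round 6 (k=7): L=35 R=151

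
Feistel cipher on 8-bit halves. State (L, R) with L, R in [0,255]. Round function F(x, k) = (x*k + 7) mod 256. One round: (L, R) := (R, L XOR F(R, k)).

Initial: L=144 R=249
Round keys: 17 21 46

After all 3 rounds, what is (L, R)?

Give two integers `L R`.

Answer: 254 171

Derivation:
Round 1 (k=17): L=249 R=0
Round 2 (k=21): L=0 R=254
Round 3 (k=46): L=254 R=171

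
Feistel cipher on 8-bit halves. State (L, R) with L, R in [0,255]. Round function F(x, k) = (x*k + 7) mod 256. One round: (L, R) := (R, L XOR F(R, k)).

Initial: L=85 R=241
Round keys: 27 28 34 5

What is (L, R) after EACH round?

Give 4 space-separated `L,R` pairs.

Answer: 241,39 39,186 186,156 156,169

Derivation:
Round 1 (k=27): L=241 R=39
Round 2 (k=28): L=39 R=186
Round 3 (k=34): L=186 R=156
Round 4 (k=5): L=156 R=169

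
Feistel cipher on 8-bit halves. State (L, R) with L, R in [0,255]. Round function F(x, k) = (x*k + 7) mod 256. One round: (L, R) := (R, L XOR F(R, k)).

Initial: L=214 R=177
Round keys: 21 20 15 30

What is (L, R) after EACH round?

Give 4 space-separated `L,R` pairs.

Answer: 177,90 90,190 190,115 115,63

Derivation:
Round 1 (k=21): L=177 R=90
Round 2 (k=20): L=90 R=190
Round 3 (k=15): L=190 R=115
Round 4 (k=30): L=115 R=63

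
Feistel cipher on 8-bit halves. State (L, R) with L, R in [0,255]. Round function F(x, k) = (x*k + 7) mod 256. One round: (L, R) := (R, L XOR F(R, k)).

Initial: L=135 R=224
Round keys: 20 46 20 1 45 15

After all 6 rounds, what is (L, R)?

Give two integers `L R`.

Answer: 147 89

Derivation:
Round 1 (k=20): L=224 R=0
Round 2 (k=46): L=0 R=231
Round 3 (k=20): L=231 R=19
Round 4 (k=1): L=19 R=253
Round 5 (k=45): L=253 R=147
Round 6 (k=15): L=147 R=89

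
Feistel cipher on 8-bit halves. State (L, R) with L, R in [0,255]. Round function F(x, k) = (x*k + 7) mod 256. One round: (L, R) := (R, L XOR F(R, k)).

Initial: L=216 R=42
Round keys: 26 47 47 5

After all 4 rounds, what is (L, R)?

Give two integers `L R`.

Answer: 234 183

Derivation:
Round 1 (k=26): L=42 R=147
Round 2 (k=47): L=147 R=46
Round 3 (k=47): L=46 R=234
Round 4 (k=5): L=234 R=183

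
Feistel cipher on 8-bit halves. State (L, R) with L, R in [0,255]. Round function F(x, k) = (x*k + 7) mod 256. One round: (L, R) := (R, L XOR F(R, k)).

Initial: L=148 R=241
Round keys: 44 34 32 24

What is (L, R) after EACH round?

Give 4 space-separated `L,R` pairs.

Round 1 (k=44): L=241 R=231
Round 2 (k=34): L=231 R=68
Round 3 (k=32): L=68 R=96
Round 4 (k=24): L=96 R=67

Answer: 241,231 231,68 68,96 96,67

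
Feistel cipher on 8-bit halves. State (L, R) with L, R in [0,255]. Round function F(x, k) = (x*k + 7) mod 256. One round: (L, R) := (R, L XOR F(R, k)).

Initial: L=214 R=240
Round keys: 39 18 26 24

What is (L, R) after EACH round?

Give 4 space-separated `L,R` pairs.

Round 1 (k=39): L=240 R=65
Round 2 (k=18): L=65 R=105
Round 3 (k=26): L=105 R=240
Round 4 (k=24): L=240 R=238

Answer: 240,65 65,105 105,240 240,238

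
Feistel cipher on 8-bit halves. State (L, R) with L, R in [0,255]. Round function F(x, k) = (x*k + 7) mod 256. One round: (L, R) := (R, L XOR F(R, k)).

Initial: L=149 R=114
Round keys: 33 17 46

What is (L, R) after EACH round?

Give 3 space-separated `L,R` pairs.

Answer: 114,44 44,129 129,25

Derivation:
Round 1 (k=33): L=114 R=44
Round 2 (k=17): L=44 R=129
Round 3 (k=46): L=129 R=25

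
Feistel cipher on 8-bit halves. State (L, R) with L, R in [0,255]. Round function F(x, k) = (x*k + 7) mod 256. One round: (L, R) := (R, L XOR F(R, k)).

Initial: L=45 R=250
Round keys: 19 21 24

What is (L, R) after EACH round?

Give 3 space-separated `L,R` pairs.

Round 1 (k=19): L=250 R=184
Round 2 (k=21): L=184 R=229
Round 3 (k=24): L=229 R=199

Answer: 250,184 184,229 229,199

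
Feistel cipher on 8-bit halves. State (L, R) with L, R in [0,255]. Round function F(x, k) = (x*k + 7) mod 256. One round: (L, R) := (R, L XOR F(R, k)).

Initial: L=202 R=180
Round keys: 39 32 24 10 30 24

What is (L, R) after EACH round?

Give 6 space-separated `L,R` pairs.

Answer: 180,185 185,147 147,118 118,48 48,209 209,175

Derivation:
Round 1 (k=39): L=180 R=185
Round 2 (k=32): L=185 R=147
Round 3 (k=24): L=147 R=118
Round 4 (k=10): L=118 R=48
Round 5 (k=30): L=48 R=209
Round 6 (k=24): L=209 R=175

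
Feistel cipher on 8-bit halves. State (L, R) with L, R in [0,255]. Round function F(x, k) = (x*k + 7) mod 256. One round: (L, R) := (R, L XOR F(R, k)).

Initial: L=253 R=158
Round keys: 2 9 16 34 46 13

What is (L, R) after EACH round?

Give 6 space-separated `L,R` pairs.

Round 1 (k=2): L=158 R=190
Round 2 (k=9): L=190 R=43
Round 3 (k=16): L=43 R=9
Round 4 (k=34): L=9 R=18
Round 5 (k=46): L=18 R=74
Round 6 (k=13): L=74 R=219

Answer: 158,190 190,43 43,9 9,18 18,74 74,219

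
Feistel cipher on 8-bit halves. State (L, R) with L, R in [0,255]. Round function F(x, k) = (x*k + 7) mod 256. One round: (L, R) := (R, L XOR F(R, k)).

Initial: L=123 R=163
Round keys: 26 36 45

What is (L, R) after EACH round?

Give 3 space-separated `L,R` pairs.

Answer: 163,238 238,220 220,93

Derivation:
Round 1 (k=26): L=163 R=238
Round 2 (k=36): L=238 R=220
Round 3 (k=45): L=220 R=93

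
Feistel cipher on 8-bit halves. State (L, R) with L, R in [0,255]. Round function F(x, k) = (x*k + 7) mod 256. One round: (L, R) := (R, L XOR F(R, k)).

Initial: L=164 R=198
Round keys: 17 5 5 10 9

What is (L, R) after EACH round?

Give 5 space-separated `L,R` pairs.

Round 1 (k=17): L=198 R=137
Round 2 (k=5): L=137 R=114
Round 3 (k=5): L=114 R=200
Round 4 (k=10): L=200 R=165
Round 5 (k=9): L=165 R=28

Answer: 198,137 137,114 114,200 200,165 165,28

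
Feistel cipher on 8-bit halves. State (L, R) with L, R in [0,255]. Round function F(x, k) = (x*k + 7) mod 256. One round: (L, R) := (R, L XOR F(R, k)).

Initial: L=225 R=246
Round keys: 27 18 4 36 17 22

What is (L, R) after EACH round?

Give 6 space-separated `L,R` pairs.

Answer: 246,24 24,65 65,19 19,242 242,10 10,17

Derivation:
Round 1 (k=27): L=246 R=24
Round 2 (k=18): L=24 R=65
Round 3 (k=4): L=65 R=19
Round 4 (k=36): L=19 R=242
Round 5 (k=17): L=242 R=10
Round 6 (k=22): L=10 R=17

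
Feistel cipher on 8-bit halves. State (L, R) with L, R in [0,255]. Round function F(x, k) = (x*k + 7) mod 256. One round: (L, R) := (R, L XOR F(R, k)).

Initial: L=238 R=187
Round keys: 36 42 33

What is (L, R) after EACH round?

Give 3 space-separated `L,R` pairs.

Round 1 (k=36): L=187 R=189
Round 2 (k=42): L=189 R=178
Round 3 (k=33): L=178 R=68

Answer: 187,189 189,178 178,68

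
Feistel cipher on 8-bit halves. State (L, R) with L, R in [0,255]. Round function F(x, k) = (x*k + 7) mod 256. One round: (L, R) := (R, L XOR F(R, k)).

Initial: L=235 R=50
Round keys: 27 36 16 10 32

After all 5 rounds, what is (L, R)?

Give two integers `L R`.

Answer: 28 246

Derivation:
Round 1 (k=27): L=50 R=166
Round 2 (k=36): L=166 R=109
Round 3 (k=16): L=109 R=113
Round 4 (k=10): L=113 R=28
Round 5 (k=32): L=28 R=246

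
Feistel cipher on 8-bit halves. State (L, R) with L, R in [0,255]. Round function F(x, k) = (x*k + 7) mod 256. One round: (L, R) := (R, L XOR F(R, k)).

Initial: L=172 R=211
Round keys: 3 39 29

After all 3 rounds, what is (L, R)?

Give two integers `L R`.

Answer: 104 227

Derivation:
Round 1 (k=3): L=211 R=44
Round 2 (k=39): L=44 R=104
Round 3 (k=29): L=104 R=227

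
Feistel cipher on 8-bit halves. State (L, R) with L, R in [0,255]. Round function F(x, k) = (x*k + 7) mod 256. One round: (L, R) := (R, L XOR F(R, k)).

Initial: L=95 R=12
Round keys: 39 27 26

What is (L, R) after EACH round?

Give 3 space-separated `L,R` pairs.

Round 1 (k=39): L=12 R=132
Round 2 (k=27): L=132 R=255
Round 3 (k=26): L=255 R=105

Answer: 12,132 132,255 255,105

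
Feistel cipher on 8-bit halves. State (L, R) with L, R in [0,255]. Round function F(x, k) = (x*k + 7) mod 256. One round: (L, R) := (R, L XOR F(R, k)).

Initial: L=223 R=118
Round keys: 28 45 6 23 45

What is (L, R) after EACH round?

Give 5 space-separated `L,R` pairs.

Round 1 (k=28): L=118 R=48
Round 2 (k=45): L=48 R=1
Round 3 (k=6): L=1 R=61
Round 4 (k=23): L=61 R=131
Round 5 (k=45): L=131 R=51

Answer: 118,48 48,1 1,61 61,131 131,51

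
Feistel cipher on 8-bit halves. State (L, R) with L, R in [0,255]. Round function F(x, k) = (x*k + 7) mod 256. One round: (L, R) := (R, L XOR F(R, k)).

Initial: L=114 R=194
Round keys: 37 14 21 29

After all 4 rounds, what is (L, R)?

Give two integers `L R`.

Answer: 213 155

Derivation:
Round 1 (k=37): L=194 R=99
Round 2 (k=14): L=99 R=179
Round 3 (k=21): L=179 R=213
Round 4 (k=29): L=213 R=155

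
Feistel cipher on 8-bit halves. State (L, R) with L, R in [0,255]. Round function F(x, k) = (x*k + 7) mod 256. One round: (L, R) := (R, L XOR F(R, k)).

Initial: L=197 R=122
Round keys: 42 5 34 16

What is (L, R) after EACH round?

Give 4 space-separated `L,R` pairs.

Answer: 122,206 206,119 119,27 27,192

Derivation:
Round 1 (k=42): L=122 R=206
Round 2 (k=5): L=206 R=119
Round 3 (k=34): L=119 R=27
Round 4 (k=16): L=27 R=192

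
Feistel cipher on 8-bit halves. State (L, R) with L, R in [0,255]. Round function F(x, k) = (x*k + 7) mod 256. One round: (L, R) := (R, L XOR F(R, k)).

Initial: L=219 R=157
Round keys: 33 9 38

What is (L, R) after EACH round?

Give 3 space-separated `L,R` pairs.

Round 1 (k=33): L=157 R=159
Round 2 (k=9): L=159 R=3
Round 3 (k=38): L=3 R=230

Answer: 157,159 159,3 3,230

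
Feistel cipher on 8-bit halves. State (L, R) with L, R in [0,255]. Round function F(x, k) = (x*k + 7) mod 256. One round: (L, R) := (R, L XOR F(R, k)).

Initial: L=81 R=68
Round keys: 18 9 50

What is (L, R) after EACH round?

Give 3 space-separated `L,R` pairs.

Answer: 68,158 158,209 209,71

Derivation:
Round 1 (k=18): L=68 R=158
Round 2 (k=9): L=158 R=209
Round 3 (k=50): L=209 R=71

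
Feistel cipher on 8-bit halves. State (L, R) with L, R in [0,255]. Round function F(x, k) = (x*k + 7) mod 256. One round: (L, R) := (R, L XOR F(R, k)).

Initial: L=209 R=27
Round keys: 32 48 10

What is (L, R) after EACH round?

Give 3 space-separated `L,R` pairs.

Round 1 (k=32): L=27 R=182
Round 2 (k=48): L=182 R=60
Round 3 (k=10): L=60 R=233

Answer: 27,182 182,60 60,233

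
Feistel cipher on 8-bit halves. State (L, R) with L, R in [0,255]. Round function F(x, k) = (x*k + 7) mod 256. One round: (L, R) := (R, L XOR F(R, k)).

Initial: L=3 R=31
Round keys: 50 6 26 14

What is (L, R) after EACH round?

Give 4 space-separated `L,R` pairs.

Answer: 31,22 22,148 148,25 25,241

Derivation:
Round 1 (k=50): L=31 R=22
Round 2 (k=6): L=22 R=148
Round 3 (k=26): L=148 R=25
Round 4 (k=14): L=25 R=241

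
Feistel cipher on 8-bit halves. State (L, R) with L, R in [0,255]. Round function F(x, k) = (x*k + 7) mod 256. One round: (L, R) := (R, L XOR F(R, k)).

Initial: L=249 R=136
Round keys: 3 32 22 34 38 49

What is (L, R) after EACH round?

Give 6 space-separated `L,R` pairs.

Round 1 (k=3): L=136 R=102
Round 2 (k=32): L=102 R=79
Round 3 (k=22): L=79 R=183
Round 4 (k=34): L=183 R=26
Round 5 (k=38): L=26 R=84
Round 6 (k=49): L=84 R=1

Answer: 136,102 102,79 79,183 183,26 26,84 84,1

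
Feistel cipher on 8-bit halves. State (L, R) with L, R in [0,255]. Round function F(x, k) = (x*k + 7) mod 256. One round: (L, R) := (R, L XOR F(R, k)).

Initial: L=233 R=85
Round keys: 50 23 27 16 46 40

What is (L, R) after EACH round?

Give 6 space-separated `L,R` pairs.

Round 1 (k=50): L=85 R=72
Round 2 (k=23): L=72 R=42
Round 3 (k=27): L=42 R=61
Round 4 (k=16): L=61 R=253
Round 5 (k=46): L=253 R=64
Round 6 (k=40): L=64 R=250

Answer: 85,72 72,42 42,61 61,253 253,64 64,250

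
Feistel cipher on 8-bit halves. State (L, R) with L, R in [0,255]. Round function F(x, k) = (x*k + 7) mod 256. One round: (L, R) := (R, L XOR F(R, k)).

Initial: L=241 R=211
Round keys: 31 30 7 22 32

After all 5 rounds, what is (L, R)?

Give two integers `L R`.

Round 1 (k=31): L=211 R=101
Round 2 (k=30): L=101 R=14
Round 3 (k=7): L=14 R=12
Round 4 (k=22): L=12 R=1
Round 5 (k=32): L=1 R=43

Answer: 1 43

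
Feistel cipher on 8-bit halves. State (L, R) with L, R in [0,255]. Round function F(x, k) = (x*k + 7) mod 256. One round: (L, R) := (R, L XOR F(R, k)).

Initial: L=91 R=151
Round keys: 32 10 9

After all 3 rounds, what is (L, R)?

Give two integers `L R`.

Answer: 200 179

Derivation:
Round 1 (k=32): L=151 R=188
Round 2 (k=10): L=188 R=200
Round 3 (k=9): L=200 R=179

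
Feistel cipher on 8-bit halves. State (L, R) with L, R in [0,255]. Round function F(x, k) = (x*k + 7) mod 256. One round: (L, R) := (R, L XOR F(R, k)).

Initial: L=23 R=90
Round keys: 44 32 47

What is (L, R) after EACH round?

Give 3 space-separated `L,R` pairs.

Round 1 (k=44): L=90 R=104
Round 2 (k=32): L=104 R=93
Round 3 (k=47): L=93 R=114

Answer: 90,104 104,93 93,114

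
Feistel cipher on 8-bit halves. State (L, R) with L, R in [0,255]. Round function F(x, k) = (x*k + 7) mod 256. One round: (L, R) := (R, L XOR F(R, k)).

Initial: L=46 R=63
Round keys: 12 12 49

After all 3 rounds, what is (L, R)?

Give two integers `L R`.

Answer: 60 86

Derivation:
Round 1 (k=12): L=63 R=213
Round 2 (k=12): L=213 R=60
Round 3 (k=49): L=60 R=86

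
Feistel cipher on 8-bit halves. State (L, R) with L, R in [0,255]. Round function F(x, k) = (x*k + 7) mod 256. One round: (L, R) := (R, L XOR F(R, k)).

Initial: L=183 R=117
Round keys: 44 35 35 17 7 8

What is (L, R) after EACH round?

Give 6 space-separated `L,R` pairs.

Round 1 (k=44): L=117 R=148
Round 2 (k=35): L=148 R=54
Round 3 (k=35): L=54 R=253
Round 4 (k=17): L=253 R=226
Round 5 (k=7): L=226 R=200
Round 6 (k=8): L=200 R=165

Answer: 117,148 148,54 54,253 253,226 226,200 200,165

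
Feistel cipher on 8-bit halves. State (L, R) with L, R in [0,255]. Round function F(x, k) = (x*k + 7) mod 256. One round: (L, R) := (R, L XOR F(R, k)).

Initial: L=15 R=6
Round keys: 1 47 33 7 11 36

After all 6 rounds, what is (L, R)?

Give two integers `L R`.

Round 1 (k=1): L=6 R=2
Round 2 (k=47): L=2 R=99
Round 3 (k=33): L=99 R=200
Round 4 (k=7): L=200 R=28
Round 5 (k=11): L=28 R=243
Round 6 (k=36): L=243 R=47

Answer: 243 47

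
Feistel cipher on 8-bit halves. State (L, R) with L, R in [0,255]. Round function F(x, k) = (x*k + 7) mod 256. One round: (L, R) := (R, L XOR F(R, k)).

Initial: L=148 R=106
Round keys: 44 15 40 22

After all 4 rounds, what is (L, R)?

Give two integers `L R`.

Answer: 92 137

Derivation:
Round 1 (k=44): L=106 R=171
Round 2 (k=15): L=171 R=102
Round 3 (k=40): L=102 R=92
Round 4 (k=22): L=92 R=137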